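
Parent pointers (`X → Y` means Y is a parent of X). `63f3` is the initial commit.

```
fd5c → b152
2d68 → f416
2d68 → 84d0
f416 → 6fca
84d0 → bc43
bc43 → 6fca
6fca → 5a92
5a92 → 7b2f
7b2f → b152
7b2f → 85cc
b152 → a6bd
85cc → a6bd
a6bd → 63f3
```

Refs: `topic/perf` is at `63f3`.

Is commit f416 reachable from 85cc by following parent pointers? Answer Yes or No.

No

Ancestors of 85cc: {63f3, 85cc, a6bd}.
f416 is not in that set, so it is not an ancestor of 85cc.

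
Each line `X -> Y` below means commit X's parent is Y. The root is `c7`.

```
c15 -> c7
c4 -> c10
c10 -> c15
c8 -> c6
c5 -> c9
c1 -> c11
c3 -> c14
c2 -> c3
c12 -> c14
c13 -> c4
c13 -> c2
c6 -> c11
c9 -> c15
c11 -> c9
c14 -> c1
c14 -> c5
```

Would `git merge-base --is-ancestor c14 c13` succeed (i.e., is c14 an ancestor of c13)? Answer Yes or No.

Yes

Ancestors of c13 (commits reachable by following parents): {c1, c10, c11, c13, c14, c15, c2, c3, c4, c5, c7, c9}.
c14 is in that set, so it is an ancestor of c13.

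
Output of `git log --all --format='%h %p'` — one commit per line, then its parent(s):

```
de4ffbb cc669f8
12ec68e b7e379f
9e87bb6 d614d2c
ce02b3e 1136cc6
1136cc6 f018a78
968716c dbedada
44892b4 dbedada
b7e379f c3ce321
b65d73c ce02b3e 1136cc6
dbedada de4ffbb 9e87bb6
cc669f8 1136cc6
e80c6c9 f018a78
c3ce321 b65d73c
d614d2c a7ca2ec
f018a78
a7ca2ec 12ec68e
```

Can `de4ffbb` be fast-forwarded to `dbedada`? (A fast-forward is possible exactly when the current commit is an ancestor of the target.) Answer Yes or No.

A fast-forward from de4ffbb to dbedada is possible iff de4ffbb is an ancestor of dbedada.
Ancestors of dbedada: {1136cc6, 12ec68e, 9e87bb6, a7ca2ec, b65d73c, b7e379f, c3ce321, cc669f8, ce02b3e, d614d2c, dbedada, de4ffbb, f018a78}.
de4ffbb is among them, so fast-forward is possible.

Yes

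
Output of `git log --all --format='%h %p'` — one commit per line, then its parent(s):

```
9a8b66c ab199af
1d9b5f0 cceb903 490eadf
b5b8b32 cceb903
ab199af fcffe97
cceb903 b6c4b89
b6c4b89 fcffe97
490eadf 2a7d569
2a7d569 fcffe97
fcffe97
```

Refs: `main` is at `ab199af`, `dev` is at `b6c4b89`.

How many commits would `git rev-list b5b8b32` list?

4

Walking parent pointers from b5b8b32: reachable set = {b5b8b32, b6c4b89, cceb903, fcffe97}.
That is 4 commits.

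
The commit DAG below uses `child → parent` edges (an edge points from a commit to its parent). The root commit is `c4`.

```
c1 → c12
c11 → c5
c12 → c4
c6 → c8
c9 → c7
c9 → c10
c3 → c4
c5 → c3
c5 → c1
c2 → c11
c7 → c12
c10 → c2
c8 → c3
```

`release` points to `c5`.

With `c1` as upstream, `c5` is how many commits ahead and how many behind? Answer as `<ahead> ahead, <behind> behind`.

2 ahead, 0 behind

Reachable from c5: {c1, c12, c3, c4, c5}.
Reachable from c1: {c1, c12, c4}.
Only in c5's history (ahead): {c3, c5} — 2.
Only in c1's history (behind): {} — 0.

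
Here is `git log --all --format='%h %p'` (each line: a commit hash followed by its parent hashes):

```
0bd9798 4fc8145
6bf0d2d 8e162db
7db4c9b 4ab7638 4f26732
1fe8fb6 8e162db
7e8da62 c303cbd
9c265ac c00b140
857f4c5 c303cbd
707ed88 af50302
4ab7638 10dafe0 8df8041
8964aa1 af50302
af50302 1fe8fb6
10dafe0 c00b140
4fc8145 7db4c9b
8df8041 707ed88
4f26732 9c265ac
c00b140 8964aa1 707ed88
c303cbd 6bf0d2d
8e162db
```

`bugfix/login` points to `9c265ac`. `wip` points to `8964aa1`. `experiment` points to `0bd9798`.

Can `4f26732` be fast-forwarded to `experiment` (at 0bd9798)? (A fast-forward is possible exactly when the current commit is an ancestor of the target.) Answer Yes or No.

A fast-forward from 4f26732 to 0bd9798 is possible iff 4f26732 is an ancestor of 0bd9798.
Ancestors of 0bd9798: {0bd9798, 10dafe0, 1fe8fb6, 4ab7638, 4f26732, 4fc8145, 707ed88, 7db4c9b, 8964aa1, 8df8041, 8e162db, 9c265ac, af50302, c00b140}.
4f26732 is among them, so fast-forward is possible.

Yes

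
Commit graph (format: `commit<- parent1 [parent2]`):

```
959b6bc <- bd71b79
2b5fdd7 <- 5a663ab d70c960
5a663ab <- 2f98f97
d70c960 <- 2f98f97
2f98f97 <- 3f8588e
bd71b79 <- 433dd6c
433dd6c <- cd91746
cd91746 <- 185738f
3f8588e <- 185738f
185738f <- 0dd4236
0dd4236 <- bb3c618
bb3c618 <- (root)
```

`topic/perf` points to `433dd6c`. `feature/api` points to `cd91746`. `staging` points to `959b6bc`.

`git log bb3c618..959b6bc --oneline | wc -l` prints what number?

6

Reachable from 959b6bc: {0dd4236, 185738f, 433dd6c, 959b6bc, bb3c618, bd71b79, cd91746}.
Reachable from bb3c618: {bb3c618}.
In 959b6bc's history but not bb3c618's: {0dd4236, 185738f, 433dd6c, 959b6bc, bd71b79, cd91746} — 6 commits.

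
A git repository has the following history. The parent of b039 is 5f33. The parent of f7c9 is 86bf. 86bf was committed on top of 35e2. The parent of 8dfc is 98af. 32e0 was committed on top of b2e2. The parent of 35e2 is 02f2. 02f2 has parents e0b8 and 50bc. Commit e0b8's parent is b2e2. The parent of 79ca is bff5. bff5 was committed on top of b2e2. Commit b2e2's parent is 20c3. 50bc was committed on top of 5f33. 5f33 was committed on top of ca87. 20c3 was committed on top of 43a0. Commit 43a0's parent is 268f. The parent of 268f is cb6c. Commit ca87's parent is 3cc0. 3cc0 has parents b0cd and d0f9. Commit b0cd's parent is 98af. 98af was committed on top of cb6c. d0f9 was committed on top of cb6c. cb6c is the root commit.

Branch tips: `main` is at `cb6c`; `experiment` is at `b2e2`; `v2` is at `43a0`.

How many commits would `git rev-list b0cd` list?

3

Walking parent pointers from b0cd: reachable set = {98af, b0cd, cb6c}.
That is 3 commits.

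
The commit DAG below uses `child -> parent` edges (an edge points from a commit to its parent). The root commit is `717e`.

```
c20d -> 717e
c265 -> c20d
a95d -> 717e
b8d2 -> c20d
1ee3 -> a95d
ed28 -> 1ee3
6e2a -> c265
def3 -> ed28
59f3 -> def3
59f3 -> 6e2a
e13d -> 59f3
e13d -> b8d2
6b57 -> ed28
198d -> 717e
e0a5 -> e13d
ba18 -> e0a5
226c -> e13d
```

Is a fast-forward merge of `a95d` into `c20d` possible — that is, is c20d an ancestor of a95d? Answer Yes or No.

No

A fast-forward from c20d to a95d is possible iff c20d is an ancestor of a95d.
Ancestors of a95d: {717e, a95d}.
c20d is not among them, so fast-forward is not possible.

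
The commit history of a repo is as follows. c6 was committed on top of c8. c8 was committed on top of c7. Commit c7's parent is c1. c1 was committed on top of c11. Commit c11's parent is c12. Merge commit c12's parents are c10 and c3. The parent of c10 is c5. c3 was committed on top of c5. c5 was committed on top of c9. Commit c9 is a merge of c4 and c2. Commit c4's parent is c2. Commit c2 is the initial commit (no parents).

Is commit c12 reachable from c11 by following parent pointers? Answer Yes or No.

Yes

Ancestors of c11 (commits reachable by following parents): {c10, c11, c12, c2, c3, c4, c5, c9}.
c12 is in that set, so it is an ancestor of c11.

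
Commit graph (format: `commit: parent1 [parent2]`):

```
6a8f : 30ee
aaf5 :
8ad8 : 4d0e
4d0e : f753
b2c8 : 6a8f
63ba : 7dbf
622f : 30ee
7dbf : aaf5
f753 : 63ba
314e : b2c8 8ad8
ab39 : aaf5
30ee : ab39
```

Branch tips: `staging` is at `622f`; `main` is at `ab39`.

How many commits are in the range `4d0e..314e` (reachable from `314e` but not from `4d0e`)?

6

Reachable from 314e: {30ee, 314e, 4d0e, 63ba, 6a8f, 7dbf, 8ad8, aaf5, ab39, b2c8, f753}.
Reachable from 4d0e: {4d0e, 63ba, 7dbf, aaf5, f753}.
In 314e's history but not 4d0e's: {30ee, 314e, 6a8f, 8ad8, ab39, b2c8} — 6 commits.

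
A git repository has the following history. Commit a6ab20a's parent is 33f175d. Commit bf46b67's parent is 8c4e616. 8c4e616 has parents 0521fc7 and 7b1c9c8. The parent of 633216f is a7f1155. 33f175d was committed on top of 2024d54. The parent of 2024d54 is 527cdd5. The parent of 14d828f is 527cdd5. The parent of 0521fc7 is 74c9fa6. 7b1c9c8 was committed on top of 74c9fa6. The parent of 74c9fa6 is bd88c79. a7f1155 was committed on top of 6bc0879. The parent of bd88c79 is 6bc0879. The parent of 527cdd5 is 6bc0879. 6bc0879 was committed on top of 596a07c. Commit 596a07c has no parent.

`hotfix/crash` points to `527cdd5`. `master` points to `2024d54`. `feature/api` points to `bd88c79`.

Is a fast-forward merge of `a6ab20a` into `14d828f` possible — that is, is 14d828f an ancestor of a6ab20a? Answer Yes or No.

No

A fast-forward from 14d828f to a6ab20a is possible iff 14d828f is an ancestor of a6ab20a.
Ancestors of a6ab20a: {2024d54, 33f175d, 527cdd5, 596a07c, 6bc0879, a6ab20a}.
14d828f is not among them, so fast-forward is not possible.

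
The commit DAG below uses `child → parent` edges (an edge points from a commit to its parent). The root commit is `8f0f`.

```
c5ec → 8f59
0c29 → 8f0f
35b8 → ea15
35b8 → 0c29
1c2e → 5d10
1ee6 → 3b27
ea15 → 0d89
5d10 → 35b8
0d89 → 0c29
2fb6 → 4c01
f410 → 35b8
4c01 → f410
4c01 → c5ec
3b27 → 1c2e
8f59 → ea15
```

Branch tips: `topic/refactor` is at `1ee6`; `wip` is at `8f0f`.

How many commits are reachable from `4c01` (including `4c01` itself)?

Walking parent pointers from 4c01: reachable set = {0c29, 0d89, 35b8, 4c01, 8f0f, 8f59, c5ec, ea15, f410}.
That is 9 commits.

9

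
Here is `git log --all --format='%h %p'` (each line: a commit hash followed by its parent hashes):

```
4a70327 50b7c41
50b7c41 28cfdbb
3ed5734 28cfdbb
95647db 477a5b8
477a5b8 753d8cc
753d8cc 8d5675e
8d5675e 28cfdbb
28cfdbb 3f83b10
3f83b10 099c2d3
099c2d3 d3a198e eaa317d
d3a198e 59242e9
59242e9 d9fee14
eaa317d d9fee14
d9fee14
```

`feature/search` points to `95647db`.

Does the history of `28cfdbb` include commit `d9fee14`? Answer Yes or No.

Yes

Ancestors of 28cfdbb (commits reachable by following parents): {099c2d3, 28cfdbb, 3f83b10, 59242e9, d3a198e, d9fee14, eaa317d}.
d9fee14 is in that set, so it is an ancestor of 28cfdbb.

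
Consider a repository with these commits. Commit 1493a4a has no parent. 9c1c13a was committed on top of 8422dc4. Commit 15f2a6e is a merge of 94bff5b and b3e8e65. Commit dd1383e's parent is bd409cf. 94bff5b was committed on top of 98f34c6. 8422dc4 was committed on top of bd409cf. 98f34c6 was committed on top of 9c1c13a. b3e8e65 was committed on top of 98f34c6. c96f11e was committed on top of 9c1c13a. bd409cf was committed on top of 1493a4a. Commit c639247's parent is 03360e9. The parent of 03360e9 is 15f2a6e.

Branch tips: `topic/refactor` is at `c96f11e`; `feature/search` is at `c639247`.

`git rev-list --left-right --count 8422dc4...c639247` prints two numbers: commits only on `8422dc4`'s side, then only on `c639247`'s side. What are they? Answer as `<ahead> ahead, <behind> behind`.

0 ahead, 7 behind

Reachable from 8422dc4: {1493a4a, 8422dc4, bd409cf}.
Reachable from c639247: {03360e9, 1493a4a, 15f2a6e, 8422dc4, 94bff5b, 98f34c6, 9c1c13a, b3e8e65, bd409cf, c639247}.
Only in 8422dc4's history (ahead): {} — 0.
Only in c639247's history (behind): {03360e9, 15f2a6e, 94bff5b, 98f34c6, 9c1c13a, b3e8e65, c639247} — 7.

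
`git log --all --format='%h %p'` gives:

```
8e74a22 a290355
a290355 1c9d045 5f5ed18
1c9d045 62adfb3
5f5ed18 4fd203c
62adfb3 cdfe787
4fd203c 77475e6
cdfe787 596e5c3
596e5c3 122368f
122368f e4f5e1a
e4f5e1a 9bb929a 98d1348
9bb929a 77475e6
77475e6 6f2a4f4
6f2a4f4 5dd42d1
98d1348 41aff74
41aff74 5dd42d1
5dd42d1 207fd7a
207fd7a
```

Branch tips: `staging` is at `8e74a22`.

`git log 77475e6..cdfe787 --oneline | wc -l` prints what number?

7

Reachable from cdfe787: {122368f, 207fd7a, 41aff74, 596e5c3, 5dd42d1, 6f2a4f4, 77475e6, 98d1348, 9bb929a, cdfe787, e4f5e1a}.
Reachable from 77475e6: {207fd7a, 5dd42d1, 6f2a4f4, 77475e6}.
In cdfe787's history but not 77475e6's: {122368f, 41aff74, 596e5c3, 98d1348, 9bb929a, cdfe787, e4f5e1a} — 7 commits.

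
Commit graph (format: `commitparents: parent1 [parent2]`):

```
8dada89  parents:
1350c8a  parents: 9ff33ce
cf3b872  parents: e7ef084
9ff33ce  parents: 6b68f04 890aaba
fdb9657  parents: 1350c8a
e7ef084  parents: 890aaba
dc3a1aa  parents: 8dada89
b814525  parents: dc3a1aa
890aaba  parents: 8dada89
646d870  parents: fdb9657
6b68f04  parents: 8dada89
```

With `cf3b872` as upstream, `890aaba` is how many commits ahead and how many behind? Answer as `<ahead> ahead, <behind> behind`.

0 ahead, 2 behind

Reachable from 890aaba: {890aaba, 8dada89}.
Reachable from cf3b872: {890aaba, 8dada89, cf3b872, e7ef084}.
Only in 890aaba's history (ahead): {} — 0.
Only in cf3b872's history (behind): {cf3b872, e7ef084} — 2.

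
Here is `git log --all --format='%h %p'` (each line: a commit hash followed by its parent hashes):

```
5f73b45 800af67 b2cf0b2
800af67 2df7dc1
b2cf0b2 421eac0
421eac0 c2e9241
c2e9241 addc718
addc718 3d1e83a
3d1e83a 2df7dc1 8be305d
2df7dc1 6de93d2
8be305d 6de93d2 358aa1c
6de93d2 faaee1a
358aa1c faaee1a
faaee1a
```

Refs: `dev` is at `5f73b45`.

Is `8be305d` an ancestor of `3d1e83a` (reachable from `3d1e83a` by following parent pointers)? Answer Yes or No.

Ancestors of 3d1e83a (commits reachable by following parents): {2df7dc1, 358aa1c, 3d1e83a, 6de93d2, 8be305d, faaee1a}.
8be305d is in that set, so it is an ancestor of 3d1e83a.

Yes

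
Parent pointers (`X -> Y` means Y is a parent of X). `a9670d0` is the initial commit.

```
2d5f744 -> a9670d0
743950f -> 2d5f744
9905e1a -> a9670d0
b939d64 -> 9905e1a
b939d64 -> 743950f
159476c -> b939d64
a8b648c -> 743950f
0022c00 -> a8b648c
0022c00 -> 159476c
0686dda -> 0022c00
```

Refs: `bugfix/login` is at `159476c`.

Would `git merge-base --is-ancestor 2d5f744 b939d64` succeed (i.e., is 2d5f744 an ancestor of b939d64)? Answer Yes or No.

Yes

Ancestors of b939d64 (commits reachable by following parents): {2d5f744, 743950f, 9905e1a, a9670d0, b939d64}.
2d5f744 is in that set, so it is an ancestor of b939d64.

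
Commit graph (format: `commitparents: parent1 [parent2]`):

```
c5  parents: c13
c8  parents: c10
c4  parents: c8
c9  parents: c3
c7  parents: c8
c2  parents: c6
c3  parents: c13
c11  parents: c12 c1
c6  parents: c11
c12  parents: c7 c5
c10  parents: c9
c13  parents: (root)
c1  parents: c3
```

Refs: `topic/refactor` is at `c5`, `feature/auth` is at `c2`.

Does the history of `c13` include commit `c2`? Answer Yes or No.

No

Ancestors of c13: {c13}.
c2 is not in that set, so it is not an ancestor of c13.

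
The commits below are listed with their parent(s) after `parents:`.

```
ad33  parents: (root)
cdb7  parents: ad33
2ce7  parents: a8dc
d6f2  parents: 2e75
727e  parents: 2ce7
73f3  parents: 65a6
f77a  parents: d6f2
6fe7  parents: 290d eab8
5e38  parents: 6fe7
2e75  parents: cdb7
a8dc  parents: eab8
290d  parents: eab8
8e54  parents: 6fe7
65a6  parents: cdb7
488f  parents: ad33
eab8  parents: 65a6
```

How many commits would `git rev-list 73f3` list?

4

Walking parent pointers from 73f3: reachable set = {65a6, 73f3, ad33, cdb7}.
That is 4 commits.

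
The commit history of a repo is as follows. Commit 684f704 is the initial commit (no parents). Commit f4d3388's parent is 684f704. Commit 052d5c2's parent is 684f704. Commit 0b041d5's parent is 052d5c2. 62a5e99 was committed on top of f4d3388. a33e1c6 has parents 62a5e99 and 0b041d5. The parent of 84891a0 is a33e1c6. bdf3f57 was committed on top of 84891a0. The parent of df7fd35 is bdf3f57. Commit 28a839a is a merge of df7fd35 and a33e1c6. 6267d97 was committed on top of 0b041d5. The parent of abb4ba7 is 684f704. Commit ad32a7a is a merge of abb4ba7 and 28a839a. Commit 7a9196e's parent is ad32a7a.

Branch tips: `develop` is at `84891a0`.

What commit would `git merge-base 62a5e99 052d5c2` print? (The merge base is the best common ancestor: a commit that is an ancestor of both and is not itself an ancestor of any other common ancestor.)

Ancestors of 62a5e99: {62a5e99, 684f704, f4d3388}.
Ancestors of 052d5c2: {052d5c2, 684f704}.
Common ancestors: {684f704}.
The only common ancestor is 684f704, so it is the merge base.

684f704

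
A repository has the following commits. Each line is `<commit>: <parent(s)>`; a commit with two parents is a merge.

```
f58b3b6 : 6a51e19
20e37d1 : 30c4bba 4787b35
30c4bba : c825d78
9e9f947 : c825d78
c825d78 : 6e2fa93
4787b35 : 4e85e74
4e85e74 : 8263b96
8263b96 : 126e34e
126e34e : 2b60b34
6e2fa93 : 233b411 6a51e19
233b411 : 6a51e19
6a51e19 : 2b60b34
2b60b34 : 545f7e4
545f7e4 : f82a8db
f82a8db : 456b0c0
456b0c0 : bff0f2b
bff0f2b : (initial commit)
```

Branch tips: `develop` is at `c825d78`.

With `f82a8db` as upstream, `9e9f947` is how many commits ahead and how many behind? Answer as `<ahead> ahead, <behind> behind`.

7 ahead, 0 behind

Reachable from 9e9f947: {233b411, 2b60b34, 456b0c0, 545f7e4, 6a51e19, 6e2fa93, 9e9f947, bff0f2b, c825d78, f82a8db}.
Reachable from f82a8db: {456b0c0, bff0f2b, f82a8db}.
Only in 9e9f947's history (ahead): {233b411, 2b60b34, 545f7e4, 6a51e19, 6e2fa93, 9e9f947, c825d78} — 7.
Only in f82a8db's history (behind): {} — 0.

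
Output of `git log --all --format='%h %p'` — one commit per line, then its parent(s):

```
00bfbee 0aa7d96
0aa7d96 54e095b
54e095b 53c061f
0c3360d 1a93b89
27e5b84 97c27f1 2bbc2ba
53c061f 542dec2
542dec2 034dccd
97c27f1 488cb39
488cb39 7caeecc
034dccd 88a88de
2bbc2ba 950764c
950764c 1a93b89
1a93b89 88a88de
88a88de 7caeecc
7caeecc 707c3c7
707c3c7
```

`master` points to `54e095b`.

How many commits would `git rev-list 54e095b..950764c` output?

Reachable from 950764c: {1a93b89, 707c3c7, 7caeecc, 88a88de, 950764c}.
Reachable from 54e095b: {034dccd, 53c061f, 542dec2, 54e095b, 707c3c7, 7caeecc, 88a88de}.
In 950764c's history but not 54e095b's: {1a93b89, 950764c} — 2 commits.

2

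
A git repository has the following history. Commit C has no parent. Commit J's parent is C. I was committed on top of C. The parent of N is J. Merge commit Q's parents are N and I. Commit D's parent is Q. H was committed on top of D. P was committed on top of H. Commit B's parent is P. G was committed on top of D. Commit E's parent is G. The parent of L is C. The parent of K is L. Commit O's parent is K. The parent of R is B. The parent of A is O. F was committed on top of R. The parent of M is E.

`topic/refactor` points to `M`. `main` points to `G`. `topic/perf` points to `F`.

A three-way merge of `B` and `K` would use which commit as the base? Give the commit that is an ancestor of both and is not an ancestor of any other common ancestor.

Ancestors of B: {B, C, D, H, I, J, N, P, Q}.
Ancestors of K: {C, K, L}.
Common ancestors: {C}.
The only common ancestor is C, so it is the merge base.

C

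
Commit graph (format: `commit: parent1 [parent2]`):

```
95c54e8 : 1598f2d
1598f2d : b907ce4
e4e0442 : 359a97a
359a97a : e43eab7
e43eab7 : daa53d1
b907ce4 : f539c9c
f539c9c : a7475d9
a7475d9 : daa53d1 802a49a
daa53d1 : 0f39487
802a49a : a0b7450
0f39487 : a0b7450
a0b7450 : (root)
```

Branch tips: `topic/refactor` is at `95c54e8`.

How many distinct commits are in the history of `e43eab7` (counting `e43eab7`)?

4

Walking parent pointers from e43eab7: reachable set = {0f39487, a0b7450, daa53d1, e43eab7}.
That is 4 commits.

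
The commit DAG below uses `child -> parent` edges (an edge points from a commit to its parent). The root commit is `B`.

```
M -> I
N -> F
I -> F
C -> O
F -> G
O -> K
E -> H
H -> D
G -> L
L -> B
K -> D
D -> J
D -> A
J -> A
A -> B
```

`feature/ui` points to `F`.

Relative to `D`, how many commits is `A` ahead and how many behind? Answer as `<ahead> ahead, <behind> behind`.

Reachable from A: {A, B}.
Reachable from D: {A, B, D, J}.
Only in A's history (ahead): {} — 0.
Only in D's history (behind): {D, J} — 2.

0 ahead, 2 behind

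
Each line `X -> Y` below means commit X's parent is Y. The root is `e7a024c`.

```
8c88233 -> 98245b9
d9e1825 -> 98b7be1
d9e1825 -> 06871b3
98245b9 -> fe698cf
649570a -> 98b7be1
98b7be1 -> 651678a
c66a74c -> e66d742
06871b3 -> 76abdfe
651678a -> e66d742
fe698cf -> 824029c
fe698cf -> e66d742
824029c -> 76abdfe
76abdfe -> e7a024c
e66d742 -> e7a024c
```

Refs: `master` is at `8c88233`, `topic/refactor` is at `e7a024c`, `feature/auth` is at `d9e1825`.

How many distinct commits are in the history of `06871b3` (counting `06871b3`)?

3

Walking parent pointers from 06871b3: reachable set = {06871b3, 76abdfe, e7a024c}.
That is 3 commits.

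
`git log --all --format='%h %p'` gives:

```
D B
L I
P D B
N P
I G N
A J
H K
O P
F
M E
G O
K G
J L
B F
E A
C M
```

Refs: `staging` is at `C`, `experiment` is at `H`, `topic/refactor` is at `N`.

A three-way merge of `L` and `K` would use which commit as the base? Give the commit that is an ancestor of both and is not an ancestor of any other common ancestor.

Ancestors of L: {B, D, F, G, I, L, N, O, P}.
Ancestors of K: {B, D, F, G, K, O, P}.
Common ancestors: {B, D, F, G, O, P}.
Among these, G is not an ancestor of any other common ancestor — it is the merge base.

G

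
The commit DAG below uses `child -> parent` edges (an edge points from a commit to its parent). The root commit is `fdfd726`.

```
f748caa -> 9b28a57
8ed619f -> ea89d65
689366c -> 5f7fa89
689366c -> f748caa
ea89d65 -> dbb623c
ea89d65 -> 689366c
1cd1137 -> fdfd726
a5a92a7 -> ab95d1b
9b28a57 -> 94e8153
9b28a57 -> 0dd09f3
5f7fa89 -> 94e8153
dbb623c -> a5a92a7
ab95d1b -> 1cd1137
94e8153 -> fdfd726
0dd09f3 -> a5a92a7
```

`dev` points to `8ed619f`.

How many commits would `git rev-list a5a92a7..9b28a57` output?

Reachable from 9b28a57: {0dd09f3, 1cd1137, 94e8153, 9b28a57, a5a92a7, ab95d1b, fdfd726}.
Reachable from a5a92a7: {1cd1137, a5a92a7, ab95d1b, fdfd726}.
In 9b28a57's history but not a5a92a7's: {0dd09f3, 94e8153, 9b28a57} — 3 commits.

3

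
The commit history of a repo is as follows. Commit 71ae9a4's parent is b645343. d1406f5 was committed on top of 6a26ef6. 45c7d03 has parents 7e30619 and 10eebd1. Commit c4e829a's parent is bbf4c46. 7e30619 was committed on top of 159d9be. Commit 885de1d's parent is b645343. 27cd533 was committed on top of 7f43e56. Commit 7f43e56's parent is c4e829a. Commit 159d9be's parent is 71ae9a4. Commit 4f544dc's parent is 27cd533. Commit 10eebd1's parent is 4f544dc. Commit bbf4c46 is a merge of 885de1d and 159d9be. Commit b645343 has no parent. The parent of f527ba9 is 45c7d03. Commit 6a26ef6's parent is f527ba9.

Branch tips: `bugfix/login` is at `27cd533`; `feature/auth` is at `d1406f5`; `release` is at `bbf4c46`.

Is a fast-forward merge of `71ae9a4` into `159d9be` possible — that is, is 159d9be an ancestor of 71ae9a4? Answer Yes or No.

No

A fast-forward from 159d9be to 71ae9a4 is possible iff 159d9be is an ancestor of 71ae9a4.
Ancestors of 71ae9a4: {71ae9a4, b645343}.
159d9be is not among them, so fast-forward is not possible.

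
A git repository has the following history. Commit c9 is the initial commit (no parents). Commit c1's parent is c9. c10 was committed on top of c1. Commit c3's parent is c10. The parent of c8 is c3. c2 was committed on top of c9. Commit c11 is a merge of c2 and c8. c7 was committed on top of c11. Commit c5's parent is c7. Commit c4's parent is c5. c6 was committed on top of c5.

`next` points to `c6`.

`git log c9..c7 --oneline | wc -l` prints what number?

Reachable from c7: {c1, c10, c11, c2, c3, c7, c8, c9}.
Reachable from c9: {c9}.
In c7's history but not c9's: {c1, c10, c11, c2, c3, c7, c8} — 7 commits.

7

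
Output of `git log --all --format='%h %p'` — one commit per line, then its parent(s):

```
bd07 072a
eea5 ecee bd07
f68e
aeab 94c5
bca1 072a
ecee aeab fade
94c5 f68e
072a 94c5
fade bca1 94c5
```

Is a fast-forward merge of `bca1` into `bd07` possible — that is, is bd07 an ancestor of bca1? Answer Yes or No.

A fast-forward from bd07 to bca1 is possible iff bd07 is an ancestor of bca1.
Ancestors of bca1: {072a, 94c5, bca1, f68e}.
bd07 is not among them, so fast-forward is not possible.

No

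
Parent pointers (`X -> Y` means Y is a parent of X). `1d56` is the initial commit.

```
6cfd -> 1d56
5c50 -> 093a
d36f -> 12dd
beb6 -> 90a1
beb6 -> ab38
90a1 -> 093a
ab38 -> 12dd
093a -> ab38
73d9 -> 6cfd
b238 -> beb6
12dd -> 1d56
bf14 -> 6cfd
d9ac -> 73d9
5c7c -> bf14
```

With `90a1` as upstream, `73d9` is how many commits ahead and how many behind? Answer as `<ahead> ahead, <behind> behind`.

Reachable from 73d9: {1d56, 6cfd, 73d9}.
Reachable from 90a1: {093a, 12dd, 1d56, 90a1, ab38}.
Only in 73d9's history (ahead): {6cfd, 73d9} — 2.
Only in 90a1's history (behind): {093a, 12dd, 90a1, ab38} — 4.

2 ahead, 4 behind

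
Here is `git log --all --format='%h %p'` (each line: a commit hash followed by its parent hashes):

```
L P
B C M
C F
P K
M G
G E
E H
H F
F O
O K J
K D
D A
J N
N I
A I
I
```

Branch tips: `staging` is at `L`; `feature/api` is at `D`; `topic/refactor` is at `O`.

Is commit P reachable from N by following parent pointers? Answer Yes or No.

Ancestors of N: {I, N}.
P is not in that set, so it is not an ancestor of N.

No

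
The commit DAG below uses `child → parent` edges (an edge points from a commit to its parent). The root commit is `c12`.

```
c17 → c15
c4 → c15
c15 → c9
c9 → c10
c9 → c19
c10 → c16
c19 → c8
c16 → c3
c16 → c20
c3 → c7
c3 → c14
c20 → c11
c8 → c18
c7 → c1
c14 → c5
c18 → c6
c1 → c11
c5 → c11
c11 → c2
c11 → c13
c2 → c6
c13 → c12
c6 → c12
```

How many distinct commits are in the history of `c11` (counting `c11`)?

Walking parent pointers from c11: reachable set = {c11, c12, c13, c2, c6}.
That is 5 commits.

5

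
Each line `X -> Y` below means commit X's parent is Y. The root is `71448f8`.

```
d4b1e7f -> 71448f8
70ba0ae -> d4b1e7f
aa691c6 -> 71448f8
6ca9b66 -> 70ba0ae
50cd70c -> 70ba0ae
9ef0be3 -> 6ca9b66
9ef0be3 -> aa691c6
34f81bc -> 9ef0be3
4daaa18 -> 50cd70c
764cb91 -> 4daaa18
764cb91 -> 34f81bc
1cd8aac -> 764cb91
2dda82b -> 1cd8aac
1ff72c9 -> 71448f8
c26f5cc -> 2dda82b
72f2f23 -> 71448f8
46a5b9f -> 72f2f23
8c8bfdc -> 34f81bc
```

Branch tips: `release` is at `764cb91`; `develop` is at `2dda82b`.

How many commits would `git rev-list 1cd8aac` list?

11

Walking parent pointers from 1cd8aac: reachable set = {1cd8aac, 34f81bc, 4daaa18, 50cd70c, 6ca9b66, 70ba0ae, 71448f8, 764cb91, 9ef0be3, aa691c6, d4b1e7f}.
That is 11 commits.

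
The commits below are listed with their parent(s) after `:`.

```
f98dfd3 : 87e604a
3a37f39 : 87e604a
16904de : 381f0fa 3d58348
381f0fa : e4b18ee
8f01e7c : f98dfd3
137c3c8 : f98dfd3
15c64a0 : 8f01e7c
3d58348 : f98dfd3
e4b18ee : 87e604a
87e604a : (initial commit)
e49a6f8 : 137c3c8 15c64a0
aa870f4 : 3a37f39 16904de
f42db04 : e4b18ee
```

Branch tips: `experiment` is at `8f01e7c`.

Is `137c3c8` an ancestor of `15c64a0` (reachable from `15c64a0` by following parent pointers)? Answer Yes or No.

Ancestors of 15c64a0: {15c64a0, 87e604a, 8f01e7c, f98dfd3}.
137c3c8 is not in that set, so it is not an ancestor of 15c64a0.

No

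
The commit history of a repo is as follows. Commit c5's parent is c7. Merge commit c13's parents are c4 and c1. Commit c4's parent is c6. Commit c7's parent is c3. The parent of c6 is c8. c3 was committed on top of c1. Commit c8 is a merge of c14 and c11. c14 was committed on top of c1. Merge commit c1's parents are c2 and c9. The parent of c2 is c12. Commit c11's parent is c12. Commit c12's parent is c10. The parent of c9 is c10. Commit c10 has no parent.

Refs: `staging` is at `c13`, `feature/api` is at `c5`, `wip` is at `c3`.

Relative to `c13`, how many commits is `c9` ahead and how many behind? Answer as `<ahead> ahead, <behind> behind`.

0 ahead, 9 behind

Reachable from c9: {c10, c9}.
Reachable from c13: {c1, c10, c11, c12, c13, c14, c2, c4, c6, c8, c9}.
Only in c9's history (ahead): {} — 0.
Only in c13's history (behind): {c1, c11, c12, c13, c14, c2, c4, c6, c8} — 9.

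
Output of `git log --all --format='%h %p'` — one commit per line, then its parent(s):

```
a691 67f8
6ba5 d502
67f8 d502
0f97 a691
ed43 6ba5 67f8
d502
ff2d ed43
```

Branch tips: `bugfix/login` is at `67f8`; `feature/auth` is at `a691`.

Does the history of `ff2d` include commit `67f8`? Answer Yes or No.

Ancestors of ff2d (commits reachable by following parents): {67f8, 6ba5, d502, ed43, ff2d}.
67f8 is in that set, so it is an ancestor of ff2d.

Yes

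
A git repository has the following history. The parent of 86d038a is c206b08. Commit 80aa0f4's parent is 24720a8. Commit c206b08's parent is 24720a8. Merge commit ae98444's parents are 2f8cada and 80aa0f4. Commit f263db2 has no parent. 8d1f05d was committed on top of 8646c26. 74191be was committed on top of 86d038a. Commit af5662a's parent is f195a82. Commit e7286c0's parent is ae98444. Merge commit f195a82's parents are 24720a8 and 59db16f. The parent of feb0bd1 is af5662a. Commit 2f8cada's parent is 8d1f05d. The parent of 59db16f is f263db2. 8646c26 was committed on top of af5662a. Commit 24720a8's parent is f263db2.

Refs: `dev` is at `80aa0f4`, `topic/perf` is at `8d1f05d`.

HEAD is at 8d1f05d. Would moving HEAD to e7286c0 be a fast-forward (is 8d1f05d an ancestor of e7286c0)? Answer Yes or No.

Yes

A fast-forward from 8d1f05d to e7286c0 is possible iff 8d1f05d is an ancestor of e7286c0.
Ancestors of e7286c0: {24720a8, 2f8cada, 59db16f, 80aa0f4, 8646c26, 8d1f05d, ae98444, af5662a, e7286c0, f195a82, f263db2}.
8d1f05d is among them, so fast-forward is possible.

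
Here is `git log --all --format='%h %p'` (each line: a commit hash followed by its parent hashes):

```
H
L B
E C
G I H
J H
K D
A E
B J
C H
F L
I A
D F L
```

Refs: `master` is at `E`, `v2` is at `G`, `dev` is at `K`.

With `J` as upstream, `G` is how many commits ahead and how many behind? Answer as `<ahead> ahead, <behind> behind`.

5 ahead, 1 behind

Reachable from G: {A, C, E, G, H, I}.
Reachable from J: {H, J}.
Only in G's history (ahead): {A, C, E, G, I} — 5.
Only in J's history (behind): {J} — 1.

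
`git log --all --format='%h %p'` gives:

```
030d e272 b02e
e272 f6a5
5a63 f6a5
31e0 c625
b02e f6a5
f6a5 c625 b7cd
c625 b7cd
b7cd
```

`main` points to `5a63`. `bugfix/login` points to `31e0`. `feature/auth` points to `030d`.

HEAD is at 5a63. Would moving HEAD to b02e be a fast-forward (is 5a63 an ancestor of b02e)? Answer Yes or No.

A fast-forward from 5a63 to b02e is possible iff 5a63 is an ancestor of b02e.
Ancestors of b02e: {b02e, b7cd, c625, f6a5}.
5a63 is not among them, so fast-forward is not possible.

No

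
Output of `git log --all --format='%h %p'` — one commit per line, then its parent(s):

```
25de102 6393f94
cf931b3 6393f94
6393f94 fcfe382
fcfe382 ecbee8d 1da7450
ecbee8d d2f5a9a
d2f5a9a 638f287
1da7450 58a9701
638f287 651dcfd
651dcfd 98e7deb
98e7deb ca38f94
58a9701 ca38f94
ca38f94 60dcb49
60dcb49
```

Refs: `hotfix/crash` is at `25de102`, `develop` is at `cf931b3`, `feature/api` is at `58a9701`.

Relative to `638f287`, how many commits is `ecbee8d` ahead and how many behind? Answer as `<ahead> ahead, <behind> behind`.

2 ahead, 0 behind

Reachable from ecbee8d: {60dcb49, 638f287, 651dcfd, 98e7deb, ca38f94, d2f5a9a, ecbee8d}.
Reachable from 638f287: {60dcb49, 638f287, 651dcfd, 98e7deb, ca38f94}.
Only in ecbee8d's history (ahead): {d2f5a9a, ecbee8d} — 2.
Only in 638f287's history (behind): {} — 0.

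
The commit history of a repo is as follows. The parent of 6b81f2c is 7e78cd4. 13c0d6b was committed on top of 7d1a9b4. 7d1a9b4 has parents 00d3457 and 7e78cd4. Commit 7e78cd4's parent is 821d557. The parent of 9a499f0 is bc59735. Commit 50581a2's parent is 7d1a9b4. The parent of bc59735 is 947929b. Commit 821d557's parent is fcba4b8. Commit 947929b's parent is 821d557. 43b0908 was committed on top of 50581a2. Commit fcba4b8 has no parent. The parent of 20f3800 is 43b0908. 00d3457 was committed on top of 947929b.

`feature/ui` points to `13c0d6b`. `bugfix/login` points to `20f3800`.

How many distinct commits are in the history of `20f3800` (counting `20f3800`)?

9

Walking parent pointers from 20f3800: reachable set = {00d3457, 20f3800, 43b0908, 50581a2, 7d1a9b4, 7e78cd4, 821d557, 947929b, fcba4b8}.
That is 9 commits.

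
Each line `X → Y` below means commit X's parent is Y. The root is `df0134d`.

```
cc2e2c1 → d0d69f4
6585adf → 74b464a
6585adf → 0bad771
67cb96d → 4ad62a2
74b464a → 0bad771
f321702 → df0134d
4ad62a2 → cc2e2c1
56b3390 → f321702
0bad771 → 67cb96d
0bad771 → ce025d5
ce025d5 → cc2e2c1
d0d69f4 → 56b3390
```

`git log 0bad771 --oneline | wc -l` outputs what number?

Walking parent pointers from 0bad771: reachable set = {0bad771, 4ad62a2, 56b3390, 67cb96d, cc2e2c1, ce025d5, d0d69f4, df0134d, f321702}.
That is 9 commits.

9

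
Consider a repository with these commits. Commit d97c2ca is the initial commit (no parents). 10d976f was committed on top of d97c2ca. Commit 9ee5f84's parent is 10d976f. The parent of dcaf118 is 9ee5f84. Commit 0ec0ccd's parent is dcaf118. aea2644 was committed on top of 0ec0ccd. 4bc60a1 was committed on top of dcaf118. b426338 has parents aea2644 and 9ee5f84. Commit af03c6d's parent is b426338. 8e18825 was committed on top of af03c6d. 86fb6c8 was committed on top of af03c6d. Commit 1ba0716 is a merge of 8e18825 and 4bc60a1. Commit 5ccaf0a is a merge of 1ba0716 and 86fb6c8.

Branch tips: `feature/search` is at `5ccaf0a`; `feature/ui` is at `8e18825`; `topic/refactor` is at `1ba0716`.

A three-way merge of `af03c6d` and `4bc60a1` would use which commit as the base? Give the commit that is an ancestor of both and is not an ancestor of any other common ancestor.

Ancestors of af03c6d: {0ec0ccd, 10d976f, 9ee5f84, aea2644, af03c6d, b426338, d97c2ca, dcaf118}.
Ancestors of 4bc60a1: {10d976f, 4bc60a1, 9ee5f84, d97c2ca, dcaf118}.
Common ancestors: {10d976f, 9ee5f84, d97c2ca, dcaf118}.
Among these, dcaf118 is not an ancestor of any other common ancestor — it is the merge base.

dcaf118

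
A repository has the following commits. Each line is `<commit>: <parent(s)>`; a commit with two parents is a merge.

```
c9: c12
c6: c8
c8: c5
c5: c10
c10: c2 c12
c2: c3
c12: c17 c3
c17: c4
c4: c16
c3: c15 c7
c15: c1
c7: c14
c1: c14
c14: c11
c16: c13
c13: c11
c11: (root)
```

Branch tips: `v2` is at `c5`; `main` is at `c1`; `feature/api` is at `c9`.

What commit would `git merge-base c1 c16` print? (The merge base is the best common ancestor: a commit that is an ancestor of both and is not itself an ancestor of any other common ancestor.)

Ancestors of c1: {c1, c11, c14}.
Ancestors of c16: {c11, c13, c16}.
Common ancestors: {c11}.
The only common ancestor is c11, so it is the merge base.

c11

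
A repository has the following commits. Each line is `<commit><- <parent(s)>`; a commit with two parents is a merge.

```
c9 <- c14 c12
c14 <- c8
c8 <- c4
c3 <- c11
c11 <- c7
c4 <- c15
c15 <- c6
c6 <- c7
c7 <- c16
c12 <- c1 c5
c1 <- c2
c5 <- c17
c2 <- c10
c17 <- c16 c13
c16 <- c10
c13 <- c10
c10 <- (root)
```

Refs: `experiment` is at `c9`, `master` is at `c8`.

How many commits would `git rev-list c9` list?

Walking parent pointers from c9: reachable set = {c1, c10, c12, c13, c14, c15, c16, c17, c2, c4, c5, c6, c7, c8, c9}.
That is 15 commits.

15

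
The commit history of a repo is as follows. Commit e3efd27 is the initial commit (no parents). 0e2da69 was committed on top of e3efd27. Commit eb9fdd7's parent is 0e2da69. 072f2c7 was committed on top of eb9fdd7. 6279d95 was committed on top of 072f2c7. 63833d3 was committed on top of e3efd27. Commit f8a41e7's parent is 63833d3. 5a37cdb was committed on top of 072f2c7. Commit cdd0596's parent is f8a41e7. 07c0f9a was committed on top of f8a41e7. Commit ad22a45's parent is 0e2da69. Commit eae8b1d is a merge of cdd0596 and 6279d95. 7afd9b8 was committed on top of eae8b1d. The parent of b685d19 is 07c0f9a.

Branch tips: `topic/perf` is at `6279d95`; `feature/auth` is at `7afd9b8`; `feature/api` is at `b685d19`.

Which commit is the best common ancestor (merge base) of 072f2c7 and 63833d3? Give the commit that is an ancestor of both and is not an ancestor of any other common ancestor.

Ancestors of 072f2c7: {072f2c7, 0e2da69, e3efd27, eb9fdd7}.
Ancestors of 63833d3: {63833d3, e3efd27}.
Common ancestors: {e3efd27}.
The only common ancestor is e3efd27, so it is the merge base.

e3efd27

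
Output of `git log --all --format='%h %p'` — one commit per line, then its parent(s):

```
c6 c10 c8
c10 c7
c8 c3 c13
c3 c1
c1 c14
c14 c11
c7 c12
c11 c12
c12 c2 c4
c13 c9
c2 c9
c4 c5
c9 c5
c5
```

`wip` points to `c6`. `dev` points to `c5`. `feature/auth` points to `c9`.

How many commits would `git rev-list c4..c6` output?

12

Reachable from c6: {c1, c10, c11, c12, c13, c14, c2, c3, c4, c5, c6, c7, c8, c9}.
Reachable from c4: {c4, c5}.
In c6's history but not c4's: {c1, c10, c11, c12, c13, c14, c2, c3, c6, c7, c8, c9} — 12 commits.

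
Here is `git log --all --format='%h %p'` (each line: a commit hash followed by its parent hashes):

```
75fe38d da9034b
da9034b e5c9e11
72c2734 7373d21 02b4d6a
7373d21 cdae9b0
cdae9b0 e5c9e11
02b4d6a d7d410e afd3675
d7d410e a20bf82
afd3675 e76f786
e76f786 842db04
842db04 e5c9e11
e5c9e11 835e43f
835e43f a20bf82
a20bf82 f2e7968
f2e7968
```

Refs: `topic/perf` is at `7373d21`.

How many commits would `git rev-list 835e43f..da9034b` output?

Reachable from da9034b: {835e43f, a20bf82, da9034b, e5c9e11, f2e7968}.
Reachable from 835e43f: {835e43f, a20bf82, f2e7968}.
In da9034b's history but not 835e43f's: {da9034b, e5c9e11} — 2 commits.

2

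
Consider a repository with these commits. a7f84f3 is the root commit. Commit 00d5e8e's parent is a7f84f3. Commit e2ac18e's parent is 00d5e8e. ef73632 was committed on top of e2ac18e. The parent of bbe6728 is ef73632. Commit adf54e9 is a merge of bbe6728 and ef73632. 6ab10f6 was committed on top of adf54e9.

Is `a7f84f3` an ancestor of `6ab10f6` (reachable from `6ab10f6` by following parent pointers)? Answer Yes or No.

Ancestors of 6ab10f6 (commits reachable by following parents): {00d5e8e, 6ab10f6, a7f84f3, adf54e9, bbe6728, e2ac18e, ef73632}.
a7f84f3 is in that set, so it is an ancestor of 6ab10f6.

Yes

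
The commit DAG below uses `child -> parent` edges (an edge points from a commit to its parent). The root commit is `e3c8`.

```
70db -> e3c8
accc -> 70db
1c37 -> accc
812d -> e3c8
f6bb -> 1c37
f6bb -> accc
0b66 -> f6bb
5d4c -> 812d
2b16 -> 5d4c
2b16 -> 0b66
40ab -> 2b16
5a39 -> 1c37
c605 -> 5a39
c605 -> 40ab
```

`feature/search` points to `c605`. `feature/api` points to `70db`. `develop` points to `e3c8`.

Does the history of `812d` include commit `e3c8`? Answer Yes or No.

Ancestors of 812d (commits reachable by following parents): {812d, e3c8}.
e3c8 is in that set, so it is an ancestor of 812d.

Yes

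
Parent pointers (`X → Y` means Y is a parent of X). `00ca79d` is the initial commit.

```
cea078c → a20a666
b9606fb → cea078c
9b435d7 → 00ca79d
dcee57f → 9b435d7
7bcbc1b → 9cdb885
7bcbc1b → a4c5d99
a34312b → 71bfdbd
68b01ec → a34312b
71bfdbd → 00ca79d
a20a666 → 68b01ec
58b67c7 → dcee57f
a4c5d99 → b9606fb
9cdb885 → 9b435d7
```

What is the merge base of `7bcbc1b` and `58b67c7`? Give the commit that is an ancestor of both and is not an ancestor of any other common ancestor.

Ancestors of 7bcbc1b: {00ca79d, 68b01ec, 71bfdbd, 7bcbc1b, 9b435d7, 9cdb885, a20a666, a34312b, a4c5d99, b9606fb, cea078c}.
Ancestors of 58b67c7: {00ca79d, 58b67c7, 9b435d7, dcee57f}.
Common ancestors: {00ca79d, 9b435d7}.
Among these, 9b435d7 is not an ancestor of any other common ancestor — it is the merge base.

9b435d7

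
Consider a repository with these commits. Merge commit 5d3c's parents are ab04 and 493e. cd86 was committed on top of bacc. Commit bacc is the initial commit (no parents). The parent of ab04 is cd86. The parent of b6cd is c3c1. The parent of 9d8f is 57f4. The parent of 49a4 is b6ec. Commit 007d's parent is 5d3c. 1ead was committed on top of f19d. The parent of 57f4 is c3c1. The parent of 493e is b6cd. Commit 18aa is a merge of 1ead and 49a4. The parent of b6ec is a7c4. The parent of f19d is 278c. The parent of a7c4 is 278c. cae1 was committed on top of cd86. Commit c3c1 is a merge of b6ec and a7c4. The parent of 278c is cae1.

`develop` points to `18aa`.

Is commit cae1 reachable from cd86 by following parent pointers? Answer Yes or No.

Ancestors of cd86: {bacc, cd86}.
cae1 is not in that set, so it is not an ancestor of cd86.

No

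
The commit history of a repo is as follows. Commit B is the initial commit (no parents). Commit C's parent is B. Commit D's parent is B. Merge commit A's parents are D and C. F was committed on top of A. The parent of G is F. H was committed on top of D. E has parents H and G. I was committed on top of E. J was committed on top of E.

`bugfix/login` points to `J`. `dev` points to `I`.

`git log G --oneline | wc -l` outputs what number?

6

Walking parent pointers from G: reachable set = {A, B, C, D, F, G}.
That is 6 commits.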